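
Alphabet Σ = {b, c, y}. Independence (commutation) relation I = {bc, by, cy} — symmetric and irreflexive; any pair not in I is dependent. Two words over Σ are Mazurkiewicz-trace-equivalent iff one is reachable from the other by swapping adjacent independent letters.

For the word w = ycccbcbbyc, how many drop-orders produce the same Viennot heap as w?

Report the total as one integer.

2520

#0=y has no predecessor
#1=c has no predecessor
#2=c depends on [1:c]
#3=c depends on [2:c]
#4=b has no predecessor
#5=c depends on [3:c]
#6=b depends on [4:b]
#7=b depends on [6:b]
#8=y depends on [0:y]
#9=c depends on [5:c]
sources: [0:y, 1:c, 4:b]
N(rest) = Σ N(rest − s) over sources s of rest; N(one piece) = 1:
  size 1 → [7]=1  [8]=1  [9]=1
  size 2 → [0,8]=1  [5,9]=1  [6,7]=1  [7,8]=2  [7,9]=2  [8,9]=2
  size 3 → [0,7,8]=3  [0,8,9]=3  [3,5,9]=1  [4,6,7]=1  [5,7,9]=3  [5,8,9]=3  [6,7,8]=3  [6,7,9]=3  [7,8,9]=6
  size 4 → [0,5,8,9]=6  [0,6,7,8]=6  [0,7,8,9]=12  [2,3,5,9]=1  [3,5,7,9]=4  [3,5,8,9]=4  [4,6,7,8]=4  [4,6,7,9]=4  [5,6,7,9]=6  [5,7,8,9]=12  [6,7,8,9]=12
  size 5 → [0,3,5,8,9]=10  [0,4,6,7,8]=10  [0,5,7,8,9]=30  [0,6,7,8,9]=30  [1,2,3,5,9]=1  [2,3,5,7,9]=5  [2,3,5,8,9]=5  [3,5,6,7,9]=10  [3,5,7,8,9]=20  [4,5,6,7,9]=10  [4,6,7,8,9]=20  [5,6,7,8,9]=30
  size 6 → [0,2,3,5,8,9]=15  [0,3,5,7,8,9]=60  [0,4,6,7,8,9]=60  [0,5,6,7,8,9]=90  [1,2,3,5,7,9]=6  [1,2,3,5,8,9]=6  [2,3,5,6,7,9]=15  [2,3,5,7,8,9]=30  [3,4,5,6,7,9]=20  [3,5,6,7,8,9]=60  [4,5,6,7,8,9]=60
  size 7 → [0,1,2,3,5,8,9]=21  [0,2,3,5,7,8,9]=105  [0,3,5,6,7,8,9]=210  [0,4,5,6,7,8,9]=210  [1,2,3,5,6,7,9]=21  [1,2,3,5,7,8,9]=42  [2,3,4,5,6,7,9]=35  [2,3,5,6,7,8,9]=105  [3,4,5,6,7,8,9]=140
  size 8 → [0,1,2,3,5,7,8,9]=168  [0,2,3,5,6,7,8,9]=420  [0,3,4,5,6,7,8,9]=560  [1,2,3,4,5,6,7,9]=56  [1,2,3,5,6,7,8,9]=168  [2,3,4,5,6,7,8,9]=280
  first=0(y) contributes 504
  first=1(c) contributes 1260
  first=4(b) contributes 756
|[w]| = 2520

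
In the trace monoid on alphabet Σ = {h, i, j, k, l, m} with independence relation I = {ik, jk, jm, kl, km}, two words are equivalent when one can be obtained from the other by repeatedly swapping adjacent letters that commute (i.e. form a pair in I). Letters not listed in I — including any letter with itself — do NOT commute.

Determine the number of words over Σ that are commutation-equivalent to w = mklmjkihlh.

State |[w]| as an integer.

0(m) covers ∅
1(k) covers ∅
2(l) covers 0:m
3(m) covers 2:l
4(j) covers 2:l
5(k) covers 1:k
6(i) covers 3:m, 4:j
7(h) covers 5:k, 6:i
8(l) covers 7:h
9(h) covers 8:l
floor of heap: 0:m, 1:k
completions by unplaced set U, small U first (add the entries for U minus each lowest piece of U):
  |U|=1: {9}:1
  |U|=2: {8,9}:1
  |U|=3: {7,8,9}:1
  |U|=4: {5,7,8,9}:1  {6,7,8,9}:1
  |U|=5: {1,5,7,8,9}:1  {3,6,7,8,9}:1  {4,6,7,8,9}:1  {5,6,7,8,9}:2
  |U|=6: {1,5,6,7,8,9}:3  {3,4,6,7,8,9}:2  {3,5,6,7,8,9}:3  {4,5,6,7,8,9}:3
  |U|=7: {1,3,5,6,7,8,9}:6  {1,4,5,6,7,8,9}:6  {2,3,4,6,7,8,9}:2  {3,4,5,6,7,8,9}:8
  |U|=8: {0,2,3,4,6,7,8,9}:2  {1,3,4,5,6,7,8,9}:20  {2,3,4,5,6,7,8,9}:10
  start at 0(m): 30
  start at 1(k): 12
sum over floor = 42

42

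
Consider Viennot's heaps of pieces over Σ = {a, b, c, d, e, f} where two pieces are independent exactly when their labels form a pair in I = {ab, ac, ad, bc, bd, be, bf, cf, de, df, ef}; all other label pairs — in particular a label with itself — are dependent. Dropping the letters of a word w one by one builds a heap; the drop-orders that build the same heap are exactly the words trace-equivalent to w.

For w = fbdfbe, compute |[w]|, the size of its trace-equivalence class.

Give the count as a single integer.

180

0(f) covers ∅
1(b) covers ∅
2(d) covers ∅
3(f) covers 0:f
4(b) covers 1:b
5(e) covers ∅
floor of heap: 0:f, 1:b, 2:d, 5:e
completions by unplaced set U, small U first (add the entries for U minus each lowest piece of U):
  |U|=1: {2}:1  {3}:1  {4}:1  {5}:1
  |U|=2: {0,3}:1  {1,4}:1  {2,3}:2  {2,4}:2  {2,5}:2  {3,4}:2  {3,5}:2  {4,5}:2
  |U|=3: {0,2,3}:3  {0,3,4}:3  {0,3,5}:3  {1,2,4}:3  {1,3,4}:3  {1,4,5}:3  {2,3,4}:6  {2,3,5}:6  {2,4,5}:6  {3,4,5}:6
  |U|=4: {0,1,3,4}:6  {0,2,3,4}:12  {0,2,3,5}:12  {0,3,4,5}:12  {1,2,3,4}:12  {1,2,4,5}:12  {1,3,4,5}:12  {2,3,4,5}:24
  start at 0(f): 60
  start at 1(b): 60
  start at 2(d): 30
  start at 5(e): 30
sum over floor = 180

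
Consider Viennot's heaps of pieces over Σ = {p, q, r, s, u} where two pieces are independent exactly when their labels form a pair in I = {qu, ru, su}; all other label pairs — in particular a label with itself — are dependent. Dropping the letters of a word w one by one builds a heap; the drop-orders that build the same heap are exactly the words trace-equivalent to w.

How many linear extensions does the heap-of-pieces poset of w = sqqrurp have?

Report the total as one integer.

piece 0:s — minimal
piece 1:q rests on {0:s}
piece 2:q rests on {1:q}
piece 3:r rests on {2:q}
piece 4:u — minimal
piece 5:r rests on {3:r}
piece 6:p rests on {4:u, 5:r}
minimal pieces: {0:s, 4:u}
ways to finish when only these pieces remain (= sum over removing one remaining piece with nothing left below it):
  1 left: {6}→1
  2 left: {4,6}→1  {5,6}→1
  3 left: {3,5,6}→1  {4,5,6}→2
  4 left: {2,3,5,6}→1  {3,4,5,6}→3
  5 left: {1,2,3,5,6}→1  {2,3,4,5,6}→4
  placing 0:s first → 5 extensions
  placing 4:u first → 1 extensions
total linear extensions = 6

6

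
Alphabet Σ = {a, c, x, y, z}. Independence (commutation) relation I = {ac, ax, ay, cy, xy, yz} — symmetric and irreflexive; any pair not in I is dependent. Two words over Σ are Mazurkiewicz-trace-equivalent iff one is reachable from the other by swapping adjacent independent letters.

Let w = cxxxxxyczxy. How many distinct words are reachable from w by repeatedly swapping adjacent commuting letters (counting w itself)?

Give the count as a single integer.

#0=c has no predecessor
#1=x depends on [0:c]
#2=x depends on [1:x]
#3=x depends on [2:x]
#4=x depends on [3:x]
#5=x depends on [4:x]
#6=y has no predecessor
#7=c depends on [5:x]
#8=z depends on [7:c]
#9=x depends on [8:z]
#10=y depends on [6:y]
sources: [0:c, 6:y]
N(rest) = Σ N(rest − s) over sources s of rest; N(one piece) = 1:
  size 1 → [9]=1  [10]=1
  size 2 → [6,10]=1  [8,9]=1  [9,10]=2
  size 3 → [6,9,10]=3  [7,8,9]=1  [8,9,10]=3
  size 4 → [5,7,8,9]=1  [6,8,9,10]=6  [7,8,9,10]=4
  size 5 → [4,5,7,8,9]=1  [5,7,8,9,10]=5  [6,7,8,9,10]=10
  size 6 → [3,4,5,7,8,9]=1  [4,5,7,8,9,10]=6  [5,6,7,8,9,10]=15
  size 7 → [2,3,4,5,7,8,9]=1  [3,4,5,7,8,9,10]=7  [4,5,6,7,8,9,10]=21
  size 8 → [1,2,3,4,5,7,8,9]=1  [2,3,4,5,7,8,9,10]=8  [3,4,5,6,7,8,9,10]=28
  size 9 → [0,1,2,3,4,5,7,8,9]=1  [1,2,3,4,5,7,8,9,10]=9  [2,3,4,5,6,7,8,9,10]=36
  first=0(c) contributes 45
  first=6(y) contributes 10
|[w]| = 55

55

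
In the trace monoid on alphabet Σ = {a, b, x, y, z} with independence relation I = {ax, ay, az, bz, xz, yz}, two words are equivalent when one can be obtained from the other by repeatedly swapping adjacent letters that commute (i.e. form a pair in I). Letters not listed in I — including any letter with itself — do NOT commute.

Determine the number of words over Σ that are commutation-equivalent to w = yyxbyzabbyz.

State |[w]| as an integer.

drop 0:y onto floor
drop 1:y onto {0:y}
drop 2:x onto {1:y}
drop 3:b onto {2:x}
drop 4:y onto {3:b}
drop 5:z onto floor
drop 6:a onto {3:b}
drop 7:b onto {4:y, 6:a}
drop 8:b onto {7:b}
drop 9:y onto {8:b}
drop 10:z onto {5:z}
ground layer = {0:y, 5:z}
drop-orders for the pieces not yet dropped (sum over which currently-grounded one goes next):
  1 to go: {9} 1  {10} 1
  2 to go: {5,10} 1  {8,9} 1  {9,10} 2
  3 to go: {5,9,10} 3  {7,8,9} 1  {8,9,10} 3
  4 to go: {4,7,8,9} 1  {5,8,9,10} 6  {6,7,8,9} 1  {7,8,9,10} 4
  5 to go: {4,6,7,8,9} 2  {4,7,8,9,10} 5  {5,7,8,9,10} 10  {6,7,8,9,10} 5
  6 to go: {3,4,6,7,8,9} 2  {4,5,7,8,9,10} 15  {4,6,7,8,9,10} 12  {5,6,7,8,9,10} 15
  7 to go: {2,3,4,6,7,8,9} 2  {3,4,6,7,8,9,10} 14  {4,5,6,7,8,9,10} 42
  8 to go: {1,2,3,4,6,7,8,9} 2  {2,3,4,6,7,8,9,10} 16  {3,4,5,6,7,8,9,10} 56
  9 to go: {0,1,2,3,4,6,7,8,9} 2  {1,2,3,4,6,7,8,9,10} 18  {2,3,4,5,6,7,8,9,10} 72
  if 0:y drops first: 90 orders
  if 5:z drops first: 20 orders
heap linearizations: 110

110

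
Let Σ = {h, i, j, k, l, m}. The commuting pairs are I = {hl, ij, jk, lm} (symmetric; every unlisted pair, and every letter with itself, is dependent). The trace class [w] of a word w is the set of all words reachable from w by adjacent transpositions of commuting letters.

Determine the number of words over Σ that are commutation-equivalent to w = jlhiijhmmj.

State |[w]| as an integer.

6

0(j) covers ∅
1(l) covers 0:j
2(h) covers 0:j
3(i) covers 1:l, 2:h
4(i) covers 3:i
5(j) covers 1:l, 2:h
6(h) covers 4:i, 5:j
7(m) covers 6:h
8(m) covers 7:m
9(j) covers 8:m
floor of heap: 0:j
completions by unplaced set U, small U first (add the entries for U minus each lowest piece of U):
  |U|=1: {9}:1
  |U|=2: {8,9}:1
  |U|=3: {7,8,9}:1
  |U|=4: {6,7,8,9}:1
  |U|=5: {4,6,7,8,9}:1  {5,6,7,8,9}:1
  |U|=6: {3,4,6,7,8,9}:1  {4,5,6,7,8,9}:2
  |U|=7: {3,4,5,6,7,8,9}:3
  |U|=8: {1,3,4,5,6,7,8,9}:3  {2,3,4,5,6,7,8,9}:3
  start at 0(j): 6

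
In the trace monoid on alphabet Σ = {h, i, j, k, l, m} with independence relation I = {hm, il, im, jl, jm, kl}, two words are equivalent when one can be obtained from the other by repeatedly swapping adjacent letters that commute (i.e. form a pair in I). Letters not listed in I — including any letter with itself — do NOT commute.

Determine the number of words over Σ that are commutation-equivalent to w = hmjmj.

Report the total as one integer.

0(h) covers ∅
1(m) covers ∅
2(j) covers 0:h
3(m) covers 1:m
4(j) covers 2:j
floor of heap: 0:h, 1:m
completions by unplaced set U, small U first (add the entries for U minus each lowest piece of U):
  |U|=1: {3}:1  {4}:1
  |U|=2: {1,3}:1  {2,4}:1  {3,4}:2
  |U|=3: {0,2,4}:1  {1,3,4}:3  {2,3,4}:3
  start at 0(h): 6
  start at 1(m): 4
sum over floor = 10

10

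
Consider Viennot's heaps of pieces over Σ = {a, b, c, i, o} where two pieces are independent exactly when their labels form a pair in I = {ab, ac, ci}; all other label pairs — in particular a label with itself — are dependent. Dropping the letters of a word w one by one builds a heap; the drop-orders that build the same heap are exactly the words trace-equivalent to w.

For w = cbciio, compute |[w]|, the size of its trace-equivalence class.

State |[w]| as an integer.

3

drop 0:c onto floor
drop 1:b onto {0:c}
drop 2:c onto {1:b}
drop 3:i onto {1:b}
drop 4:i onto {3:i}
drop 5:o onto {2:c, 4:i}
ground layer = {0:c}
drop-orders for the pieces not yet dropped (sum over which currently-grounded one goes next):
  1 to go: {5} 1
  2 to go: {2,5} 1  {4,5} 1
  3 to go: {2,4,5} 2  {3,4,5} 1
  4 to go: {2,3,4,5} 3
  if 0:c drops first: 3 orders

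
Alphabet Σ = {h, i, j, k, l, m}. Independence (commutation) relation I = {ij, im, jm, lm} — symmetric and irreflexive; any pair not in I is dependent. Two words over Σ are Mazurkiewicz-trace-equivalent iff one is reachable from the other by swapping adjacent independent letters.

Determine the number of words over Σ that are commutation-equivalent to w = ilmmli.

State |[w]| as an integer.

#0=i has no predecessor
#1=l depends on [0:i]
#2=m has no predecessor
#3=m depends on [2:m]
#4=l depends on [1:l]
#5=i depends on [4:l]
sources: [0:i, 2:m]
N(rest) = Σ N(rest − s) over sources s of rest; N(one piece) = 1:
  size 1 → [3]=1  [5]=1
  size 2 → [2,3]=1  [3,5]=2  [4,5]=1
  size 3 → [1,4,5]=1  [2,3,5]=3  [3,4,5]=3
  size 4 → [0,1,4,5]=1  [1,3,4,5]=4  [2,3,4,5]=6
  first=0(i) contributes 10
  first=2(m) contributes 5
|[w]| = 15

15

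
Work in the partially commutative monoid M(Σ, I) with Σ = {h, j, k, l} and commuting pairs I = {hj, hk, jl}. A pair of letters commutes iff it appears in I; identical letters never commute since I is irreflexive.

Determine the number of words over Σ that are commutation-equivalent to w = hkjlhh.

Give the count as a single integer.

9

#0=h has no predecessor
#1=k has no predecessor
#2=j depends on [1:k]
#3=l depends on [0:h, 1:k]
#4=h depends on [3:l]
#5=h depends on [4:h]
sources: [0:h, 1:k]
N(rest) = Σ N(rest − s) over sources s of rest; N(one piece) = 1:
  size 1 → [2]=1  [5]=1
  size 2 → [2,5]=2  [4,5]=1
  size 3 → [2,4,5]=3  [3,4,5]=1
  size 4 → [0,3,4,5]=1  [2,3,4,5]=4
  first=0(h) contributes 4
  first=1(k) contributes 5
|[w]| = 9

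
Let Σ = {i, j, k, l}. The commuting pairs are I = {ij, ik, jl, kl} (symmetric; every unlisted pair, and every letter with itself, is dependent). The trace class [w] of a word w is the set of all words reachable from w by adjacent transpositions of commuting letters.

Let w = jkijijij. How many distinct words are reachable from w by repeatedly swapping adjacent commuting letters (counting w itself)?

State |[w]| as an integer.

#0=j has no predecessor
#1=k depends on [0:j]
#2=i has no predecessor
#3=j depends on [1:k]
#4=i depends on [2:i]
#5=j depends on [3:j]
#6=i depends on [4:i]
#7=j depends on [5:j]
sources: [0:j, 2:i]
N(rest) = Σ N(rest − s) over sources s of rest; N(one piece) = 1:
  size 1 → [6]=1  [7]=1
  size 2 → [4,6]=1  [5,7]=1  [6,7]=2
  size 3 → [2,4,6]=1  [3,5,7]=1  [4,6,7]=3  [5,6,7]=3
  size 4 → [1,3,5,7]=1  [2,4,6,7]=4  [3,5,6,7]=4  [4,5,6,7]=6
  size 5 → [0,1,3,5,7]=1  [1,3,5,6,7]=5  [2,4,5,6,7]=10  [3,4,5,6,7]=10
  size 6 → [0,1,3,5,6,7]=6  [1,3,4,5,6,7]=15  [2,3,4,5,6,7]=20
  first=0(j) contributes 35
  first=2(i) contributes 21
|[w]| = 56

56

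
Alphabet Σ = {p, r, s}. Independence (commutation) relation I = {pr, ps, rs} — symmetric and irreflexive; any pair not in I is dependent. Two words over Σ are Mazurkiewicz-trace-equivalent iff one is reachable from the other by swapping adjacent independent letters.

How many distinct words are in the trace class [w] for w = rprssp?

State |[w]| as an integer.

drop 0:r onto floor
drop 1:p onto floor
drop 2:r onto {0:r}
drop 3:s onto floor
drop 4:s onto {3:s}
drop 5:p onto {1:p}
ground layer = {0:r, 1:p, 3:s}
drop-orders for the pieces not yet dropped (sum over which currently-grounded one goes next):
  1 to go: {2} 1  {4} 1  {5} 1
  2 to go: {0,2} 1  {1,5} 1  {2,4} 2  {2,5} 2  {3,4} 1  {4,5} 2
  3 to go: {0,2,4} 3  {0,2,5} 3  {1,2,5} 3  {1,4,5} 3  {2,3,4} 3  {2,4,5} 6  {3,4,5} 3
  4 to go: {0,1,2,5} 6  {0,2,3,4} 6  {0,2,4,5} 12  {1,2,4,5} 12  {1,3,4,5} 6  {2,3,4,5} 12
  if 0:r drops first: 30 orders
  if 1:p drops first: 30 orders
  if 3:s drops first: 30 orders
heap linearizations: 90

90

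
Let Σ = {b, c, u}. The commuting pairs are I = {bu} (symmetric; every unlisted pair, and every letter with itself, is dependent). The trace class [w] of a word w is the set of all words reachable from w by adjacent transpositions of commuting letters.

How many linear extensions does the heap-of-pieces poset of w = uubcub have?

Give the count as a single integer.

piece 0:u — minimal
piece 1:u rests on {0:u}
piece 2:b — minimal
piece 3:c rests on {1:u, 2:b}
piece 4:u rests on {3:c}
piece 5:b rests on {3:c}
minimal pieces: {0:u, 2:b}
ways to finish when only these pieces remain (= sum over removing one remaining piece with nothing left below it):
  1 left: {4}→1  {5}→1
  2 left: {4,5}→2
  3 left: {3,4,5}→2
  4 left: {1,3,4,5}→2  {2,3,4,5}→2
  placing 0:u first → 4 extensions
  placing 2:b first → 2 extensions
total linear extensions = 6

6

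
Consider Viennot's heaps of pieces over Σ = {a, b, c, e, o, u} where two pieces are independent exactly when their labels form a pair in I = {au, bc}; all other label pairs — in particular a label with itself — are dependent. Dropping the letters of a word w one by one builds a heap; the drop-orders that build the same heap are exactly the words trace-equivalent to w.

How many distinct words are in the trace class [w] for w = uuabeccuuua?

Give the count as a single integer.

#0=u has no predecessor
#1=u depends on [0:u]
#2=a has no predecessor
#3=b depends on [1:u, 2:a]
#4=e depends on [3:b]
#5=c depends on [4:e]
#6=c depends on [5:c]
#7=u depends on [6:c]
#8=u depends on [7:u]
#9=u depends on [8:u]
#10=a depends on [6:c]
sources: [0:u, 2:a]
N(rest) = Σ N(rest − s) over sources s of rest; N(one piece) = 1:
  size 1 → [9]=1  [10]=1
  size 2 → [8,9]=1  [9,10]=2
  size 3 → [7,8,9]=1  [8,9,10]=3
  size 4 → [7,8,9,10]=4
  size 5 → [6,7,8,9,10]=4
  size 6 → [5,6,7,8,9,10]=4
  size 7 → [4,5,6,7,8,9,10]=4
  size 8 → [3,4,5,6,7,8,9,10]=4
  size 9 → [1,3,4,5,6,7,8,9,10]=4  [2,3,4,5,6,7,8,9,10]=4
  first=0(u) contributes 8
  first=2(a) contributes 4
|[w]| = 12

12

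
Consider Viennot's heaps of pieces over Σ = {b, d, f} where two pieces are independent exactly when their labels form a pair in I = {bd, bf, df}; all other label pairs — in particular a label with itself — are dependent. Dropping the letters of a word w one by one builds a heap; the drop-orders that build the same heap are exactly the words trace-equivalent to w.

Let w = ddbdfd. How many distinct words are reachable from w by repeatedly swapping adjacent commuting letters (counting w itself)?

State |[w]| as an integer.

#0=d has no predecessor
#1=d depends on [0:d]
#2=b has no predecessor
#3=d depends on [1:d]
#4=f has no predecessor
#5=d depends on [3:d]
sources: [0:d, 2:b, 4:f]
N(rest) = Σ N(rest − s) over sources s of rest; N(one piece) = 1:
  size 1 → [2]=1  [4]=1  [5]=1
  size 2 → [2,4]=2  [2,5]=2  [3,5]=1  [4,5]=2
  size 3 → [1,3,5]=1  [2,3,5]=3  [2,4,5]=6  [3,4,5]=3
  size 4 → [0,1,3,5]=1  [1,2,3,5]=4  [1,3,4,5]=4  [2,3,4,5]=12
  first=0(d) contributes 20
  first=2(b) contributes 5
  first=4(f) contributes 5
|[w]| = 30

30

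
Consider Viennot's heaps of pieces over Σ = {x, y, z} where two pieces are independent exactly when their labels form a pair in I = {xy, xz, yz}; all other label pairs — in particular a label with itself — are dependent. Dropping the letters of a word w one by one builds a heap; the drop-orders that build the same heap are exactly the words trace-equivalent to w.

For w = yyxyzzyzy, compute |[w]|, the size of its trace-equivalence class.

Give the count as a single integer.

504

0(y) covers ∅
1(y) covers 0:y
2(x) covers ∅
3(y) covers 1:y
4(z) covers ∅
5(z) covers 4:z
6(y) covers 3:y
7(z) covers 5:z
8(y) covers 6:y
floor of heap: 0:y, 2:x, 4:z
completions by unplaced set U, small U first (add the entries for U minus each lowest piece of U):
  |U|=1: {2}:1  {7}:1  {8}:1
  |U|=2: {2,7}:2  {2,8}:2  {5,7}:1  {6,8}:1  {7,8}:2
  |U|=3: {2,5,7}:3  {2,6,8}:3  {2,7,8}:6  {3,6,8}:1  {4,5,7}:1  {5,7,8}:3  {6,7,8}:3
  |U|=4: {1,3,6,8}:1  {2,3,6,8}:4  {2,4,5,7}:4  {2,5,7,8}:12  {2,6,7,8}:12  {3,6,7,8}:4  {4,5,7,8}:4  {5,6,7,8}:6
  |U|=5: {0,1,3,6,8}:1  {1,2,3,6,8}:5  {1,3,6,7,8}:5  {2,3,6,7,8}:20  {2,4,5,7,8}:20  {2,5,6,7,8}:30  {3,5,6,7,8}:10  {4,5,6,7,8}:10
  |U|=6: {0,1,2,3,6,8}:6  {0,1,3,6,7,8}:6  {1,2,3,6,7,8}:30  {1,3,5,6,7,8}:15  {2,3,5,6,7,8}:60  {2,4,5,6,7,8}:60  {3,4,5,6,7,8}:20
  |U|=7: {0,1,2,3,6,7,8}:42  {0,1,3,5,6,7,8}:21  {1,2,3,5,6,7,8}:105  {1,3,4,5,6,7,8}:35  {2,3,4,5,6,7,8}:140
  start at 0(y): 280
  start at 2(x): 56
  start at 4(z): 168
sum over floor = 504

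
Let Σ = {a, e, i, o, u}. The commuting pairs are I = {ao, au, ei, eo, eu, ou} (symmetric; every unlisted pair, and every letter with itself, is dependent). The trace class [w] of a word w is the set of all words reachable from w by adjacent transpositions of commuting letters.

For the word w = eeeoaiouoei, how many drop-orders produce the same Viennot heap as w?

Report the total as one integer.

drop 0:e onto floor
drop 1:e onto {0:e}
drop 2:e onto {1:e}
drop 3:o onto floor
drop 4:a onto {2:e}
drop 5:i onto {3:o, 4:a}
drop 6:o onto {5:i}
drop 7:u onto {5:i}
drop 8:o onto {6:o}
drop 9:e onto {4:a}
drop 10:i onto {7:u, 8:o}
ground layer = {0:e, 3:o}
drop-orders for the pieces not yet dropped (sum over which currently-grounded one goes next):
  1 to go: {9} 1  {10} 1
  2 to go: {7,10} 1  {8,10} 1  {9,10} 2
  3 to go: {6,8,10} 1  {7,8,10} 2  {7,9,10} 3  {8,9,10} 3
  4 to go: {6,7,8,10} 3  {6,8,9,10} 4  {7,8,9,10} 8
  5 to go: {5,6,7,8,10} 3  {6,7,8,9,10} 15
  6 to go: {3,5,6,7,8,10} 3  {5,6,7,8,9,10} 18
  7 to go: {3,5,6,7,8,9,10} 21  {4,5,6,7,8,9,10} 18
  8 to go: {2,4,5,6,7,8,9,10} 18  {3,4,5,6,7,8,9,10} 39
  9 to go: {1,2,4,5,6,7,8,9,10} 18  {2,3,4,5,6,7,8,9,10} 57
  if 0:e drops first: 75 orders
  if 3:o drops first: 18 orders
heap linearizations: 93

93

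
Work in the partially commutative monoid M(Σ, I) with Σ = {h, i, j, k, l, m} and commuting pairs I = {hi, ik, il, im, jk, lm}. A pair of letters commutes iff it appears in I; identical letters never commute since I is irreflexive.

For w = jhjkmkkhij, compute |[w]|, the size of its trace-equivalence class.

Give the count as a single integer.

11

0(j) covers ∅
1(h) covers 0:j
2(j) covers 1:h
3(k) covers 1:h
4(m) covers 2:j, 3:k
5(k) covers 4:m
6(k) covers 5:k
7(h) covers 6:k
8(i) covers 2:j
9(j) covers 7:h, 8:i
floor of heap: 0:j
completions by unplaced set U, small U first (add the entries for U minus each lowest piece of U):
  |U|=1: {9}:1
  |U|=2: {7,9}:1  {8,9}:1
  |U|=3: {6,7,9}:1  {7,8,9}:2
  |U|=4: {5,6,7,9}:1  {6,7,8,9}:3
  |U|=5: {4,5,6,7,9}:1  {5,6,7,8,9}:4
  |U|=6: {3,4,5,6,7,9}:1  {4,5,6,7,8,9}:5
  |U|=7: {2,4,5,6,7,8,9}:5  {3,4,5,6,7,8,9}:6
  |U|=8: {2,3,4,5,6,7,8,9}:11
  start at 0(j): 11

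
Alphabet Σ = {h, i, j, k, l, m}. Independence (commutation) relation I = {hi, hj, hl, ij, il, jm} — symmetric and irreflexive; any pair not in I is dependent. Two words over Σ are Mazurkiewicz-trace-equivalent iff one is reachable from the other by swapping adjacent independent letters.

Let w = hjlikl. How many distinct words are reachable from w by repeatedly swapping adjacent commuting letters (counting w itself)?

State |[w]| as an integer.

12

#0=h has no predecessor
#1=j has no predecessor
#2=l depends on [1:j]
#3=i has no predecessor
#4=k depends on [0:h, 2:l, 3:i]
#5=l depends on [4:k]
sources: [0:h, 1:j, 3:i]
N(rest) = Σ N(rest − s) over sources s of rest; N(one piece) = 1:
  size 1 → [5]=1
  size 2 → [4,5]=1
  size 3 → [0,4,5]=1  [2,4,5]=1  [3,4,5]=1
  size 4 → [0,2,4,5]=2  [0,3,4,5]=2  [1,2,4,5]=1  [2,3,4,5]=2
  first=0(h) contributes 3
  first=1(j) contributes 6
  first=3(i) contributes 3
|[w]| = 12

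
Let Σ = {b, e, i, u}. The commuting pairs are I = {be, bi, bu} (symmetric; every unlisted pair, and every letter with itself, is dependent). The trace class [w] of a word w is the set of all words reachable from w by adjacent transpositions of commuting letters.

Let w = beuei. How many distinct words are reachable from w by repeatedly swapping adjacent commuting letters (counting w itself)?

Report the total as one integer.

5

piece 0:b — minimal
piece 1:e — minimal
piece 2:u rests on {1:e}
piece 3:e rests on {2:u}
piece 4:i rests on {3:e}
minimal pieces: {0:b, 1:e}
ways to finish when only these pieces remain (= sum over removing one remaining piece with nothing left below it):
  1 left: {0}→1  {4}→1
  2 left: {0,4}→2  {3,4}→1
  3 left: {0,3,4}→3  {2,3,4}→1
  placing 0:b first → 1 extensions
  placing 1:e first → 4 extensions
total linear extensions = 5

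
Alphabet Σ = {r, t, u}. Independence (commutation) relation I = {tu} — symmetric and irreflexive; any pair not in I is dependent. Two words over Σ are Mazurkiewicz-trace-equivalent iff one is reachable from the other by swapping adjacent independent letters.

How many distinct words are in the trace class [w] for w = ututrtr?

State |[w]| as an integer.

0(u) covers ∅
1(t) covers ∅
2(u) covers 0:u
3(t) covers 1:t
4(r) covers 2:u, 3:t
5(t) covers 4:r
6(r) covers 5:t
floor of heap: 0:u, 1:t
completions by unplaced set U, small U first (add the entries for U minus each lowest piece of U):
  |U|=1: {6}:1
  |U|=2: {5,6}:1
  |U|=3: {4,5,6}:1
  |U|=4: {2,4,5,6}:1  {3,4,5,6}:1
  |U|=5: {0,2,4,5,6}:1  {1,3,4,5,6}:1  {2,3,4,5,6}:2
  start at 0(u): 3
  start at 1(t): 3
sum over floor = 6

6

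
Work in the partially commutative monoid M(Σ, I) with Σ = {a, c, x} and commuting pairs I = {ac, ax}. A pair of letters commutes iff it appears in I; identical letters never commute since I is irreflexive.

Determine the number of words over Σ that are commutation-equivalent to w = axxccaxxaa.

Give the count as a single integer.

0(a) covers ∅
1(x) covers ∅
2(x) covers 1:x
3(c) covers 2:x
4(c) covers 3:c
5(a) covers 0:a
6(x) covers 4:c
7(x) covers 6:x
8(a) covers 5:a
9(a) covers 8:a
floor of heap: 0:a, 1:x
completions by unplaced set U, small U first (add the entries for U minus each lowest piece of U):
  |U|=1: {7}:1  {9}:1
  |U|=2: {6,7}:1  {7,9}:2  {8,9}:1
  |U|=3: {4,6,7}:1  {5,8,9}:1  {6,7,9}:3  {7,8,9}:3
  |U|=4: {0,5,8,9}:1  {3,4,6,7}:1  {4,6,7,9}:4  {5,7,8,9}:4  {6,7,8,9}:6
  |U|=5: {0,5,7,8,9}:5  {2,3,4,6,7}:1  {3,4,6,7,9}:5  {4,6,7,8,9}:10  {5,6,7,8,9}:10
  |U|=6: {0,5,6,7,8,9}:15  {1,2,3,4,6,7}:1  {2,3,4,6,7,9}:6  {3,4,6,7,8,9}:15  {4,5,6,7,8,9}:20
  |U|=7: {0,4,5,6,7,8,9}:35  {1,2,3,4,6,7,9}:7  {2,3,4,6,7,8,9}:21  {3,4,5,6,7,8,9}:35
  |U|=8: {0,3,4,5,6,7,8,9}:70  {1,2,3,4,6,7,8,9}:28  {2,3,4,5,6,7,8,9}:56
  start at 0(a): 84
  start at 1(x): 126
sum over floor = 210

210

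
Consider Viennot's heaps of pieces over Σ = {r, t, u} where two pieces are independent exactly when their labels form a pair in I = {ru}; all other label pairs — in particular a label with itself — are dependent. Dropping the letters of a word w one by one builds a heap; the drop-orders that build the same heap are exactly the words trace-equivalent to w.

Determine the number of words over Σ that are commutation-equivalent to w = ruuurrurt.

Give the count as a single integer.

piece 0:r — minimal
piece 1:u — minimal
piece 2:u rests on {1:u}
piece 3:u rests on {2:u}
piece 4:r rests on {0:r}
piece 5:r rests on {4:r}
piece 6:u rests on {3:u}
piece 7:r rests on {5:r}
piece 8:t rests on {6:u, 7:r}
minimal pieces: {0:r, 1:u}
ways to finish when only these pieces remain (= sum over removing one remaining piece with nothing left below it):
  1 left: {8}→1
  2 left: {6,8}→1  {7,8}→1
  3 left: {3,6,8}→1  {5,7,8}→1  {6,7,8}→2
  4 left: {2,3,6,8}→1  {3,6,7,8}→3  {4,5,7,8}→1  {5,6,7,8}→3
  5 left: {0,4,5,7,8}→1  {1,2,3,6,8}→1  {2,3,6,7,8}→4  {3,5,6,7,8}→6  {4,5,6,7,8}→4
  6 left: {0,4,5,6,7,8}→5  {1,2,3,6,7,8}→5  {2,3,5,6,7,8}→10  {3,4,5,6,7,8}→10
  7 left: {0,3,4,5,6,7,8}→15  {1,2,3,5,6,7,8}→15  {2,3,4,5,6,7,8}→20
  placing 0:r first → 35 extensions
  placing 1:u first → 35 extensions
total linear extensions = 70

70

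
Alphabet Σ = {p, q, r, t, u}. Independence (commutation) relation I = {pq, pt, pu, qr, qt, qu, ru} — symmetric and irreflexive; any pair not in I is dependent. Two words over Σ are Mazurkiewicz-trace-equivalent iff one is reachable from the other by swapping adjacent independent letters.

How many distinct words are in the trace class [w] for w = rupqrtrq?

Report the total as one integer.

drop 0:r onto floor
drop 1:u onto floor
drop 2:p onto {0:r}
drop 3:q onto floor
drop 4:r onto {2:p}
drop 5:t onto {1:u, 4:r}
drop 6:r onto {5:t}
drop 7:q onto {3:q}
ground layer = {0:r, 1:u, 3:q}
drop-orders for the pieces not yet dropped (sum over which currently-grounded one goes next):
  1 to go: {6} 1  {7} 1
  2 to go: {3,7} 1  {5,6} 1  {6,7} 2
  3 to go: {1,5,6} 1  {3,6,7} 3  {4,5,6} 1  {5,6,7} 3
  4 to go: {1,4,5,6} 2  {1,5,6,7} 4  {2,4,5,6} 1  {3,5,6,7} 6  {4,5,6,7} 4
  5 to go: {0,2,4,5,6} 1  {1,2,4,5,6} 3  {1,3,5,6,7} 10  {1,4,5,6,7} 10  {2,4,5,6,7} 5  {3,4,5,6,7} 10
  6 to go: {0,1,2,4,5,6} 4  {0,2,4,5,6,7} 6  {1,2,4,5,6,7} 18  {1,3,4,5,6,7} 30  {2,3,4,5,6,7} 15
  if 0:r drops first: 63 orders
  if 1:u drops first: 21 orders
  if 3:q drops first: 28 orders
heap linearizations: 112

112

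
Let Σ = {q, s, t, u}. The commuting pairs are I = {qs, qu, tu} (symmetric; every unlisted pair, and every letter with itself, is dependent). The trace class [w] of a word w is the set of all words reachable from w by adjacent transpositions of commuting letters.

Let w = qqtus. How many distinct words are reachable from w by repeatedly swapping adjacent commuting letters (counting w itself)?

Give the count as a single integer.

piece 0:q — minimal
piece 1:q rests on {0:q}
piece 2:t rests on {1:q}
piece 3:u — minimal
piece 4:s rests on {2:t, 3:u}
minimal pieces: {0:q, 3:u}
ways to finish when only these pieces remain (= sum over removing one remaining piece with nothing left below it):
  1 left: {4}→1
  2 left: {2,4}→1  {3,4}→1
  3 left: {1,2,4}→1  {2,3,4}→2
  placing 0:q first → 3 extensions
  placing 3:u first → 1 extensions
total linear extensions = 4

4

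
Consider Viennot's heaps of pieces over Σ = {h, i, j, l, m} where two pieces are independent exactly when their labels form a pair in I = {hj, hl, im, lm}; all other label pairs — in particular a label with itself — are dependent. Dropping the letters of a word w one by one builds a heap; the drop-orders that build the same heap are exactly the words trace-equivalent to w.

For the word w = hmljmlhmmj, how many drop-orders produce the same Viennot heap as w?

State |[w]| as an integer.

drop 0:h onto floor
drop 1:m onto {0:h}
drop 2:l onto floor
drop 3:j onto {1:m, 2:l}
drop 4:m onto {3:j}
drop 5:l onto {3:j}
drop 6:h onto {4:m}
drop 7:m onto {6:h}
drop 8:m onto {7:m}
drop 9:j onto {5:l, 8:m}
ground layer = {0:h, 2:l}
drop-orders for the pieces not yet dropped (sum over which currently-grounded one goes next):
  1 to go: {9} 1
  2 to go: {5,9} 1  {8,9} 1
  3 to go: {5,8,9} 2  {7,8,9} 1
  4 to go: {5,7,8,9} 3  {6,7,8,9} 1
  5 to go: {4,6,7,8,9} 1  {5,6,7,8,9} 4
  6 to go: {4,5,6,7,8,9} 5
  7 to go: {3,4,5,6,7,8,9} 5
  8 to go: {1,3,4,5,6,7,8,9} 5  {2,3,4,5,6,7,8,9} 5
  if 0:h drops first: 10 orders
  if 2:l drops first: 5 orders
heap linearizations: 15

15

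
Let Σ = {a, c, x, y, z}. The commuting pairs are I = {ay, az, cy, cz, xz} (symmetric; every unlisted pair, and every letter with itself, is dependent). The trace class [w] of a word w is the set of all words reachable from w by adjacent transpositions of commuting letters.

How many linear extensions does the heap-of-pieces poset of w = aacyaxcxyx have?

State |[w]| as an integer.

#0=a has no predecessor
#1=a depends on [0:a]
#2=c depends on [1:a]
#3=y has no predecessor
#4=a depends on [2:c]
#5=x depends on [3:y, 4:a]
#6=c depends on [5:x]
#7=x depends on [6:c]
#8=y depends on [7:x]
#9=x depends on [8:y]
sources: [0:a, 3:y]
N(rest) = Σ N(rest − s) over sources s of rest; N(one piece) = 1:
  size 1 → [9]=1
  size 2 → [8,9]=1
  size 3 → [7,8,9]=1
  size 4 → [6,7,8,9]=1
  size 5 → [5,6,7,8,9]=1
  size 6 → [3,5,6,7,8,9]=1  [4,5,6,7,8,9]=1
  size 7 → [2,4,5,6,7,8,9]=1  [3,4,5,6,7,8,9]=2
  size 8 → [1,2,4,5,6,7,8,9]=1  [2,3,4,5,6,7,8,9]=3
  first=0(a) contributes 4
  first=3(y) contributes 1
|[w]| = 5

5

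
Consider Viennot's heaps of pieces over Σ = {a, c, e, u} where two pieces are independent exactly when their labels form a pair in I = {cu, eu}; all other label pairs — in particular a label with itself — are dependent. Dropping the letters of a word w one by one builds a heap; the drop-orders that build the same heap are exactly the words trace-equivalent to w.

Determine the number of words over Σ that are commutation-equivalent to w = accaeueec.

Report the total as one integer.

drop 0:a onto floor
drop 1:c onto {0:a}
drop 2:c onto {1:c}
drop 3:a onto {2:c}
drop 4:e onto {3:a}
drop 5:u onto {3:a}
drop 6:e onto {4:e}
drop 7:e onto {6:e}
drop 8:c onto {7:e}
ground layer = {0:a}
drop-orders for the pieces not yet dropped (sum over which currently-grounded one goes next):
  1 to go: {5} 1  {8} 1
  2 to go: {5,8} 2  {7,8} 1
  3 to go: {5,7,8} 3  {6,7,8} 1
  4 to go: {4,6,7,8} 1  {5,6,7,8} 4
  5 to go: {4,5,6,7,8} 5
  6 to go: {3,4,5,6,7,8} 5
  7 to go: {2,3,4,5,6,7,8} 5
  if 0:a drops first: 5 orders

5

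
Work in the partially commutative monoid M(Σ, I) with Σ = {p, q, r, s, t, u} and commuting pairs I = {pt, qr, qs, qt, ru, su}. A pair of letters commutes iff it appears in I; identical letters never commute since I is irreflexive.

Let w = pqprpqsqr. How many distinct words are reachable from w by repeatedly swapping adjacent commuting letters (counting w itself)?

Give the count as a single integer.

6

#0=p has no predecessor
#1=q depends on [0:p]
#2=p depends on [1:q]
#3=r depends on [2:p]
#4=p depends on [3:r]
#5=q depends on [4:p]
#6=s depends on [4:p]
#7=q depends on [5:q]
#8=r depends on [6:s]
sources: [0:p]
N(rest) = Σ N(rest − s) over sources s of rest; N(one piece) = 1:
  size 1 → [7]=1  [8]=1
  size 2 → [5,7]=1  [6,8]=1  [7,8]=2
  size 3 → [5,7,8]=3  [6,7,8]=3
  size 4 → [5,6,7,8]=6
  size 5 → [4,5,6,7,8]=6
  size 6 → [3,4,5,6,7,8]=6
  size 7 → [2,3,4,5,6,7,8]=6
  first=0(p) contributes 6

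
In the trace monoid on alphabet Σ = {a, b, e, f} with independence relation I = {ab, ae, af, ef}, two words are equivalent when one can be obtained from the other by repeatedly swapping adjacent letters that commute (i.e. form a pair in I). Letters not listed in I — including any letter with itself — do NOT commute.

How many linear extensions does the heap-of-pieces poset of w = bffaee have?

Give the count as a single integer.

36

0(b) covers ∅
1(f) covers 0:b
2(f) covers 1:f
3(a) covers ∅
4(e) covers 0:b
5(e) covers 4:e
floor of heap: 0:b, 3:a
completions by unplaced set U, small U first (add the entries for U minus each lowest piece of U):
  |U|=1: {2}:1  {3}:1  {5}:1
  |U|=2: {1,2}:1  {2,3}:2  {2,5}:2  {3,5}:2  {4,5}:1
  |U|=3: {1,2,3}:3  {1,2,5}:3  {2,3,5}:6  {2,4,5}:3  {3,4,5}:3
  |U|=4: {1,2,3,5}:12  {1,2,4,5}:6  {2,3,4,5}:12
  start at 0(b): 30
  start at 3(a): 6
sum over floor = 36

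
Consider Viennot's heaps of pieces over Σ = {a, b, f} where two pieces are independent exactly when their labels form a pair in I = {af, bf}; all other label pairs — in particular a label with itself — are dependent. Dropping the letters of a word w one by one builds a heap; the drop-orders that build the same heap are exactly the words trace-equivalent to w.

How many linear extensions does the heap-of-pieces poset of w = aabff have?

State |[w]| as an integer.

10

piece 0:a — minimal
piece 1:a rests on {0:a}
piece 2:b rests on {1:a}
piece 3:f — minimal
piece 4:f rests on {3:f}
minimal pieces: {0:a, 3:f}
ways to finish when only these pieces remain (= sum over removing one remaining piece with nothing left below it):
  1 left: {2}→1  {4}→1
  2 left: {1,2}→1  {2,4}→2  {3,4}→1
  3 left: {0,1,2}→1  {1,2,4}→3  {2,3,4}→3
  placing 0:a first → 6 extensions
  placing 3:f first → 4 extensions
total linear extensions = 10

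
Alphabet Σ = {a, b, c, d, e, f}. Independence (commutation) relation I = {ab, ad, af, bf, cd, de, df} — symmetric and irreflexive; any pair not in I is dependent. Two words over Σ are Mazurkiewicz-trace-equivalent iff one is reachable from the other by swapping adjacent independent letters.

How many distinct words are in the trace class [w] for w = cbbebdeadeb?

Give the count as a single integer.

10

drop 0:c onto floor
drop 1:b onto {0:c}
drop 2:b onto {1:b}
drop 3:e onto {2:b}
drop 4:b onto {3:e}
drop 5:d onto {4:b}
drop 6:e onto {4:b}
drop 7:a onto {6:e}
drop 8:d onto {5:d}
drop 9:e onto {7:a}
drop 10:b onto {8:d, 9:e}
ground layer = {0:c}
drop-orders for the pieces not yet dropped (sum over which currently-grounded one goes next):
  1 to go: {10} 1
  2 to go: {8,10} 1  {9,10} 1
  3 to go: {5,8,10} 1  {7,9,10} 1  {8,9,10} 2
  4 to go: {5,8,9,10} 3  {6,7,9,10} 1  {7,8,9,10} 3
  5 to go: {5,7,8,9,10} 6  {6,7,8,9,10} 4
  6 to go: {5,6,7,8,9,10} 10
  7 to go: {4,5,6,7,8,9,10} 10
  8 to go: {3,4,5,6,7,8,9,10} 10
  9 to go: {2,3,4,5,6,7,8,9,10} 10
  if 0:c drops first: 10 orders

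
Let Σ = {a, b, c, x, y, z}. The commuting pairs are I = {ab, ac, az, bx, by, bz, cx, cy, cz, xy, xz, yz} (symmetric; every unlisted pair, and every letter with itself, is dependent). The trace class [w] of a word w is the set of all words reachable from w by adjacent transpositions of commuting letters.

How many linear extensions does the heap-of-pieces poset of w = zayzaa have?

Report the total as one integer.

drop 0:z onto floor
drop 1:a onto floor
drop 2:y onto {1:a}
drop 3:z onto {0:z}
drop 4:a onto {2:y}
drop 5:a onto {4:a}
ground layer = {0:z, 1:a}
drop-orders for the pieces not yet dropped (sum over which currently-grounded one goes next):
  1 to go: {3} 1  {5} 1
  2 to go: {0,3} 1  {3,5} 2  {4,5} 1
  3 to go: {0,3,5} 3  {2,4,5} 1  {3,4,5} 3
  4 to go: {0,3,4,5} 6  {1,2,4,5} 1  {2,3,4,5} 4
  if 0:z drops first: 5 orders
  if 1:a drops first: 10 orders
heap linearizations: 15

15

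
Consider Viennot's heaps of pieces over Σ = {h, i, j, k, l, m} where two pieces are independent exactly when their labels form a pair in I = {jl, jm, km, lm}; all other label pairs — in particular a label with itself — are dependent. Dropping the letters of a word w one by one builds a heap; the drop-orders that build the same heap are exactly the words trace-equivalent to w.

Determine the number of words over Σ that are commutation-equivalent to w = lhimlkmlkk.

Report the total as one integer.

drop 0:l onto floor
drop 1:h onto {0:l}
drop 2:i onto {1:h}
drop 3:m onto {2:i}
drop 4:l onto {2:i}
drop 5:k onto {4:l}
drop 6:m onto {3:m}
drop 7:l onto {5:k}
drop 8:k onto {7:l}
drop 9:k onto {8:k}
ground layer = {0:l}
drop-orders for the pieces not yet dropped (sum over which currently-grounded one goes next):
  1 to go: {6} 1  {9} 1
  2 to go: {3,6} 1  {6,9} 2  {8,9} 1
  3 to go: {3,6,9} 3  {6,8,9} 3  {7,8,9} 1
  4 to go: {3,6,8,9} 6  {5,7,8,9} 1  {6,7,8,9} 4
  5 to go: {3,6,7,8,9} 10  {4,5,7,8,9} 1  {5,6,7,8,9} 5
  6 to go: {3,5,6,7,8,9} 15  {4,5,6,7,8,9} 6
  7 to go: {3,4,5,6,7,8,9} 21
  8 to go: {2,3,4,5,6,7,8,9} 21
  if 0:l drops first: 21 orders

21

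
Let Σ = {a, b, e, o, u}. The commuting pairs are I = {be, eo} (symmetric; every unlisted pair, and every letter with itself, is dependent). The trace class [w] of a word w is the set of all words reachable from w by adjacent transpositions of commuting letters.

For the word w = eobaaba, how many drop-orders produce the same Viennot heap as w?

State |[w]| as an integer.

3

drop 0:e onto floor
drop 1:o onto floor
drop 2:b onto {1:o}
drop 3:a onto {0:e, 2:b}
drop 4:a onto {3:a}
drop 5:b onto {4:a}
drop 6:a onto {5:b}
ground layer = {0:e, 1:o}
drop-orders for the pieces not yet dropped (sum over which currently-grounded one goes next):
  1 to go: {6} 1
  2 to go: {5,6} 1
  3 to go: {4,5,6} 1
  4 to go: {3,4,5,6} 1
  5 to go: {0,3,4,5,6} 1  {2,3,4,5,6} 1
  if 0:e drops first: 1 orders
  if 1:o drops first: 2 orders
heap linearizations: 3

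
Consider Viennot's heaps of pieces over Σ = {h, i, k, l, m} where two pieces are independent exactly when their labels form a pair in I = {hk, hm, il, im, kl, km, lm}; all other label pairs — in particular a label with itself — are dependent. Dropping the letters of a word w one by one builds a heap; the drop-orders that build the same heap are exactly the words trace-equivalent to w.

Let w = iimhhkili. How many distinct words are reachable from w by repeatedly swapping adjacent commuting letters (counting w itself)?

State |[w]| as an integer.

90

0(i) covers ∅
1(i) covers 0:i
2(m) covers ∅
3(h) covers 1:i
4(h) covers 3:h
5(k) covers 1:i
6(i) covers 4:h, 5:k
7(l) covers 4:h
8(i) covers 6:i
floor of heap: 0:i, 2:m
completions by unplaced set U, small U first (add the entries for U minus each lowest piece of U):
  |U|=1: {2}:1  {7}:1  {8}:1
  |U|=2: {2,7}:2  {2,8}:2  {6,8}:1  {7,8}:2
  |U|=3: {2,6,8}:3  {2,7,8}:6  {5,6,8}:1  {6,7,8}:3
  |U|=4: {2,5,6,8}:4  {2,6,7,8}:12  {4,6,7,8}:3  {5,6,7,8}:4
  |U|=5: {2,4,6,7,8}:15  {2,5,6,7,8}:20  {3,4,6,7,8}:3  {4,5,6,7,8}:7
  |U|=6: {2,3,4,6,7,8}:18  {2,4,5,6,7,8}:42  {3,4,5,6,7,8}:10
  |U|=7: {1,3,4,5,6,7,8}:10  {2,3,4,5,6,7,8}:70
  start at 0(i): 80
  start at 2(m): 10
sum over floor = 90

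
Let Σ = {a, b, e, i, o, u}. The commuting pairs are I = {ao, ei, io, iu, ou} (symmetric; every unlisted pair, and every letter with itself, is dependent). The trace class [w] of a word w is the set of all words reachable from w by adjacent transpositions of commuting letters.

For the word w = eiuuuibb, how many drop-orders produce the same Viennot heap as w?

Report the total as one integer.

15

drop 0:e onto floor
drop 1:i onto floor
drop 2:u onto {0:e}
drop 3:u onto {2:u}
drop 4:u onto {3:u}
drop 5:i onto {1:i}
drop 6:b onto {4:u, 5:i}
drop 7:b onto {6:b}
ground layer = {0:e, 1:i}
drop-orders for the pieces not yet dropped (sum over which currently-grounded one goes next):
  1 to go: {7} 1
  2 to go: {6,7} 1
  3 to go: {4,6,7} 1  {5,6,7} 1
  4 to go: {1,5,6,7} 1  {3,4,6,7} 1  {4,5,6,7} 2
  5 to go: {1,4,5,6,7} 3  {2,3,4,6,7} 1  {3,4,5,6,7} 3
  6 to go: {0,2,3,4,6,7} 1  {1,3,4,5,6,7} 6  {2,3,4,5,6,7} 4
  if 0:e drops first: 10 orders
  if 1:i drops first: 5 orders
heap linearizations: 15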